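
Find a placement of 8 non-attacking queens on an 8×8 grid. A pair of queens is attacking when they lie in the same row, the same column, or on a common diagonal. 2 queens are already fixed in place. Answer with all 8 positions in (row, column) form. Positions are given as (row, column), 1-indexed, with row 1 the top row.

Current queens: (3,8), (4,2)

(1,4) (2,6) (3,8) (4,2) (5,7) (6,1) (7,3) (8,5)

Row 1: attacked by (3,8)→{6,8}; (4,2)→{2,5}. Safe: 1, 3, 4, 7. Place at column 4.
Row 2: attacked by (1,4)→{3,4,5}; (3,8)→{7,8}; (4,2)→{2,4}. Safe: 1, 6. Place at column 6.
Row 5: attacked by (1,4)→{4,8}; (2,6)→{3,6}; (3,8)→{6,8}; (4,2)→{1,2,3}. Safe: 5, 7. Place at column 7.
Row 6: attacked by (1,4)→{4}; (2,6)→{2,6}; (3,8)→{5,8}; (4,2)→{2,4}; (5,7)→{6,7,8}. Safe: 1, 3. Place at column 1.
Row 7: attacked by (1,4)→{4}; (2,6)→{1,6}; (3,8)→{4,8}; (4,2)→{2,5}; (5,7)→{5,7}; (6,1)→{1,2}. Safe: 3. Place at column 3.
Row 8: attacked by (1,4)→{4}; (2,6)→{6}; (3,8)→{3,8}; (4,2)→{2,6}; (5,7)→{4,7}; (6,1)→{1,3}; (7,3)→{2,3,4}. Safe: 5. Place at column 5.
Columns [4, 6, 8, 2, 7, 1, 3, 5], r−c [-3, -4, -5, 2, -2, 5, 4, 3], r+c [5, 8, 11, 6, 12, 7, 10, 13] are all distinct, so no two queens attack.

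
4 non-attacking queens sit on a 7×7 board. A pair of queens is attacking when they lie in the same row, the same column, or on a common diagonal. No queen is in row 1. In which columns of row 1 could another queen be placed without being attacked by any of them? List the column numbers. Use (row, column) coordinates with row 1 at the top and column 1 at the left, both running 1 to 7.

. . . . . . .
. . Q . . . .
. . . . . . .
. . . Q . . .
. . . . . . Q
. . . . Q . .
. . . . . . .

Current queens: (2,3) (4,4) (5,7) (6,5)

columns 6

(2,3) attacks row 1 at column 3 and diagonals 2, 4.
(4,4) attacks row 1 at column 4 and diagonals 1, 7.
(5,7) attacks row 1 at column 7 and diagonals 3.
(6,5) attacks row 1 at column 5.
Attacked columns: {1, 2, 3, 4, 5, 7}. Safe: {6}.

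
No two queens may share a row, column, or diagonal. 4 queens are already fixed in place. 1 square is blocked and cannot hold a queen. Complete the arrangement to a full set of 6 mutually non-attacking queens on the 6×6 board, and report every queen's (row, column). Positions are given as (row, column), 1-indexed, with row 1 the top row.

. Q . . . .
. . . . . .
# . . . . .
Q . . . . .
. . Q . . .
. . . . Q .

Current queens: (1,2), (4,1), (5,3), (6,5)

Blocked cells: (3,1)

(1,2) (2,4) (3,6) (4,1) (5,3) (6,5)

Row 2: attacked by (1,2)→{1,2,3}; (4,1)→{1,3}; (5,3)→{3,6}; (6,5)→{1,5}. Safe: 4. Place at column 4.
Row 3: attacked by (1,2)→{2,4}; (2,4)→{3,4,5}; (4,1)→{1,2}; (5,3)→{1,3,5}; (6,5)→{2,5}. Blocked: 1. Safe: 6. Place at column 6.
Columns [2, 4, 6, 1, 3, 5], r−c [-1, -2, -3, 3, 2, 1], r+c [3, 6, 9, 5, 8, 11] are all distinct, so no two queens attack.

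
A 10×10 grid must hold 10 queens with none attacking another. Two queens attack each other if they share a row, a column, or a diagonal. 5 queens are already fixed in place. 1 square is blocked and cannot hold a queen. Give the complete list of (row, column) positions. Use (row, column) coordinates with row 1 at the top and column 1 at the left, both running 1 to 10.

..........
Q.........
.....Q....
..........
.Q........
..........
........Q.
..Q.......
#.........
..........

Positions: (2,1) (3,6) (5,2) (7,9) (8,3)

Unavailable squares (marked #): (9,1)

Row 1: attacked by (2,1)→{1,2}; (3,6)→{4,6,8}; (5,2)→{2,6}; (7,9)→{3,9}; (8,3)→{3,10}. Safe: 5, 7. Place at column 7.
Row 4: attacked by (1,7)→{4,7,10}; (2,1)→{1,3}; (3,6)→{5,6,7}; (5,2)→{1,2,3}; (7,9)→{6,9}; (8,3)→{3,7}. Safe: 8. Place at column 8.
Row 6: attacked by (1,7)→{2,7}; (2,1)→{1,5}; (3,6)→{3,6,9}; (4,8)→{6,8,10}; (5,2)→{1,2,3}; (7,9)→{8,9,10}; (8,3)→{1,3,5}. Safe: 4. Place at column 4.
Row 9: attacked by (1,7)→{7}; (2,1)→{1,8}; (3,6)→{6}; (4,8)→{3,8}; (5,2)→{2,6}; (6,4)→{1,4,7}; (7,9)→{7,9}; (8,3)→{2,3,4}. Blocked: 1. Safe: 5, 10. Place at column 5.
Row 10: attacked by (1,7)→{7}; (2,1)→{1,9}; (3,6)→{6}; (4,8)→{2,8}; (5,2)→{2,7}; (6,4)→{4,8}; (7,9)→{6,9}; (8,3)→{1,3,5}; (9,5)→{4,5,6}. Safe: 10. Place at column 10.
Columns [7, 1, 6, 8, 2, 4, 9, 3, 5, 10], r−c [-6, 1, -3, -4, 3, 2, -2, 5, 4, 0], r+c [8, 3, 9, 12, 7, 10, 16, 11, 14, 20] are all distinct, so no two queens attack.

(1,7) (2,1) (3,6) (4,8) (5,2) (6,4) (7,9) (8,3) (9,5) (10,10)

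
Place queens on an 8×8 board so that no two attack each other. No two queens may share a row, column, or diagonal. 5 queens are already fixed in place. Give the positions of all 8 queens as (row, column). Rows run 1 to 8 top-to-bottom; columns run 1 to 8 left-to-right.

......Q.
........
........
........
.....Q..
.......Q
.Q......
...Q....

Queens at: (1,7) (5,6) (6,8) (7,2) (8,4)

(1,7) (2,5) (3,3) (4,1) (5,6) (6,8) (7,2) (8,4)

Row 2: attacked by (1,7)→{6,7,8}; (5,6)→{3,6}; (6,8)→{4,8}; (7,2)→{2,7}; (8,4)→{4}. Safe: 1, 5. Place at column 5.
Row 3: attacked by (1,7)→{5,7}; (2,5)→{4,5,6}; (5,6)→{4,6,8}; (6,8)→{5,8}; (7,2)→{2,6}; (8,4)→{4}. Safe: 1, 3. Place at column 3.
Row 4: attacked by (1,7)→{4,7}; (2,5)→{3,5,7}; (3,3)→{2,3,4}; (5,6)→{5,6,7}; (6,8)→{6,8}; (7,2)→{2,5}; (8,4)→{4,8}. Safe: 1. Place at column 1.
Columns [7, 5, 3, 1, 6, 8, 2, 4], r−c [-6, -3, 0, 3, -1, -2, 5, 4], r+c [8, 7, 6, 5, 11, 14, 9, 12] are all distinct, so no two queens attack.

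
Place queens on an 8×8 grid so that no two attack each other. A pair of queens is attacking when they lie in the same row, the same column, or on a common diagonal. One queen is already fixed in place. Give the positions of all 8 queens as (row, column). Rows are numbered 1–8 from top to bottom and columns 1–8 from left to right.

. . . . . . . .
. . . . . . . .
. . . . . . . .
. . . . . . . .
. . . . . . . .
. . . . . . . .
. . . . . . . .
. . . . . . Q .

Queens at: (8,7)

(1,5) (2,3) (3,1) (4,6) (5,8) (6,2) (7,4) (8,7)

Row 1: attacked by (8,7)→{7}. Safe: 1, 2, 3, 4, 5, 6, 8. Place at column 5.
Row 2: attacked by (1,5)→{4,5,6}; (8,7)→{1,7}. Safe: 2, 3, 8. Place at column 3.
Row 3: attacked by (1,5)→{3,5,7}; (2,3)→{2,3,4}; (8,7)→{2,7}. Safe: 1, 6, 8. Place at column 1.
Row 4: attacked by (1,5)→{2,5,8}; (2,3)→{1,3,5}; (3,1)→{1,2}; (8,7)→{3,7}. Safe: 4, 6. Place at column 6.
Row 5: attacked by (1,5)→{1,5}; (2,3)→{3,6}; (3,1)→{1,3}; (4,6)→{5,6,7}; (8,7)→{4,7}. Safe: 2, 8. Place at column 8.
Row 6: attacked by (1,5)→{5}; (2,3)→{3,7}; (3,1)→{1,4}; (4,6)→{4,6,8}; (5,8)→{7,8}; (8,7)→{5,7}. Safe: 2. Place at column 2.
Row 7: attacked by (1,5)→{5}; (2,3)→{3,8}; (3,1)→{1,5}; (4,6)→{3,6}; (5,8)→{6,8}; (6,2)→{1,2,3}; (8,7)→{6,7,8}. Safe: 4. Place at column 4.
Columns [5, 3, 1, 6, 8, 2, 4, 7], r−c [-4, -1, 2, -2, -3, 4, 3, 1], r+c [6, 5, 4, 10, 13, 8, 11, 15] are all distinct, so no two queens attack.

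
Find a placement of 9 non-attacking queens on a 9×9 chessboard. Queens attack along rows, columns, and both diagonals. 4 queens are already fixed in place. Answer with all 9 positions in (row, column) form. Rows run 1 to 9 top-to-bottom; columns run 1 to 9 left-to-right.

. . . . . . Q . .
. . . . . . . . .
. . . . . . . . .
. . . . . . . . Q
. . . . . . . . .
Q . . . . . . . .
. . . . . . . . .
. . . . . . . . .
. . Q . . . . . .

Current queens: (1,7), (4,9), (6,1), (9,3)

(1,7) (2,4) (3,2) (4,9) (5,5) (6,1) (7,8) (8,6) (9,3)

Row 2: attacked by (1,7)→{6,7,8}; (4,9)→{7,9}; (6,1)→{1,5}; (9,3)→{3}. Safe: 2, 4. Place at column 4.
Row 3: attacked by (1,7)→{5,7,9}; (2,4)→{3,4,5}; (4,9)→{8,9}; (6,1)→{1,4}; (9,3)→{3,9}. Safe: 2, 6. Place at column 2.
Row 5: attacked by (1,7)→{3,7}; (2,4)→{1,4,7}; (3,2)→{2,4}; (4,9)→{8,9}; (6,1)→{1,2}; (9,3)→{3,7}. Safe: 5, 6. Place at column 5.
Row 7: attacked by (1,7)→{1,7}; (2,4)→{4,9}; (3,2)→{2,6}; (4,9)→{6,9}; (5,5)→{3,5,7}; (6,1)→{1,2}; (9,3)→{1,3,5}. Safe: 8. Place at column 8.
Row 8: attacked by (1,7)→{7}; (2,4)→{4}; (3,2)→{2,7}; (4,9)→{5,9}; (5,5)→{2,5,8}; (6,1)→{1,3}; (7,8)→{7,8,9}; (9,3)→{2,3,4}. Safe: 6. Place at column 6.
Columns [7, 4, 2, 9, 5, 1, 8, 6, 3], r−c [-6, -2, 1, -5, 0, 5, -1, 2, 6], r+c [8, 6, 5, 13, 10, 7, 15, 14, 12] are all distinct, so no two queens attack.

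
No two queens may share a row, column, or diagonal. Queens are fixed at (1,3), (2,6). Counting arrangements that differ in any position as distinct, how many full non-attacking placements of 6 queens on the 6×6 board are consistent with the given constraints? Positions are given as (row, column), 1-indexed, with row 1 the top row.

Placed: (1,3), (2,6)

1

Branch on row 3: col 2 → 1; col 4 → 0.
Sum: 1 + 0 = 1.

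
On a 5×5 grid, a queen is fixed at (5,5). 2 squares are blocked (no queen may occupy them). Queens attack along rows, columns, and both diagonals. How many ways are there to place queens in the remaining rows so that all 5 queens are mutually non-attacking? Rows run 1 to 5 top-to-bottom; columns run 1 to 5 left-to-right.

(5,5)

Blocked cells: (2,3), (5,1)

2

Branch on row 1: col 2 → 1; col 3 → 1; col 4 → 0.
Sum: 1 + 1 + 0 = 2.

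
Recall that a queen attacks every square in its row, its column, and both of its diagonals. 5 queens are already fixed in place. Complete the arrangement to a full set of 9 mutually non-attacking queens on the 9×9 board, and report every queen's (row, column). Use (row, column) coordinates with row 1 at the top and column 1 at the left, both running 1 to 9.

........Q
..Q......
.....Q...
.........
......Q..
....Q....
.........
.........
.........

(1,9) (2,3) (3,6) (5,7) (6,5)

Row 4: attacked by (1,9)→{6,9}; (2,3)→{1,3,5}; (3,6)→{5,6,7}; (5,7)→{6,7,8}; (6,5)→{3,5,7}. Safe: 2, 4. Place at column 2.
Row 7: attacked by (1,9)→{3,9}; (2,3)→{3,8}; (3,6)→{2,6}; (4,2)→{2,5}; (5,7)→{5,7,9}; (6,5)→{4,5,6}. Safe: 1. Place at column 1.
Row 8: attacked by (1,9)→{2,9}; (2,3)→{3,9}; (3,6)→{1,6}; (4,2)→{2,6}; (5,7)→{4,7}; (6,5)→{3,5,7}; (7,1)→{1,2}. Safe: 8. Place at column 8.
Row 9: attacked by (1,9)→{1,9}; (2,3)→{3}; (3,6)→{6}; (4,2)→{2,7}; (5,7)→{3,7}; (6,5)→{2,5,8}; (7,1)→{1,3}; (8,8)→{7,8,9}. Safe: 4. Place at column 4.
Columns [9, 3, 6, 2, 7, 5, 1, 8, 4], r−c [-8, -1, -3, 2, -2, 1, 6, 0, 5], r+c [10, 5, 9, 6, 12, 11, 8, 16, 13] are all distinct, so no two queens attack.

(1,9) (2,3) (3,6) (4,2) (5,7) (6,5) (7,1) (8,8) (9,4)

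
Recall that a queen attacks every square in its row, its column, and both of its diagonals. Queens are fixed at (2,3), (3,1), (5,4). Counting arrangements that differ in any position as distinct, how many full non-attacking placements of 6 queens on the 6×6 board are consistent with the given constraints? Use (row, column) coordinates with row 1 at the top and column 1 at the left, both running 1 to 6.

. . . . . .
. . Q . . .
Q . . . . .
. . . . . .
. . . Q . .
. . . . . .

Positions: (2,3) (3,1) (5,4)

1

Branch on row 1: col 5 → 1; col 6 → 0.
Sum: 1 + 0 = 1.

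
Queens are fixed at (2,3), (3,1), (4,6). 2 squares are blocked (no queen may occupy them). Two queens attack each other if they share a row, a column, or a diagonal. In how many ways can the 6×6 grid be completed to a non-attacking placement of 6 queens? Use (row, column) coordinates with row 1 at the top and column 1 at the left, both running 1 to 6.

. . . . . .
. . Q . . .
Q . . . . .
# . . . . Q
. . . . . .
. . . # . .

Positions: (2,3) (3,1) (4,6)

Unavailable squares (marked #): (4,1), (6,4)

1

Branch on row 1: col 5 → 1.
Sum: 1 = 1.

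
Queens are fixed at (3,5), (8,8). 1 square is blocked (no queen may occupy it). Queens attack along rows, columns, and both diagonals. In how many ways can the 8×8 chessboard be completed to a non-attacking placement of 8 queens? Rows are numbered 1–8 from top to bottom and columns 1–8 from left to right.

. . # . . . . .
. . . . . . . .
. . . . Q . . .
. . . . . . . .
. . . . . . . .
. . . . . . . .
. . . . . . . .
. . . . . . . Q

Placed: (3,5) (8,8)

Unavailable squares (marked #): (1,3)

2

Branch on row 1: col 2 → 0; col 4 → 1; col 6 → 1.
Sum: 0 + 1 + 1 = 2.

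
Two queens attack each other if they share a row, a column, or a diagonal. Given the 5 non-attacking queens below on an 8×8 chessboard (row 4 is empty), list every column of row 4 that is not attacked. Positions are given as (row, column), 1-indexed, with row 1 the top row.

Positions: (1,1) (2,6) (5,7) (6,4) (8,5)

columns 3

(1,1) attacks row 4 at column 1 and diagonals 4.
(2,6) attacks row 4 at column 6 and diagonals 4, 8.
(5,7) attacks row 4 at column 7 and diagonals 6, 8.
(6,4) attacks row 4 at column 4 and diagonals 2, 6.
(8,5) attacks row 4 at column 5 and diagonals 1.
Attacked columns: {1, 2, 4, 5, 6, 7, 8}. Safe: {3}.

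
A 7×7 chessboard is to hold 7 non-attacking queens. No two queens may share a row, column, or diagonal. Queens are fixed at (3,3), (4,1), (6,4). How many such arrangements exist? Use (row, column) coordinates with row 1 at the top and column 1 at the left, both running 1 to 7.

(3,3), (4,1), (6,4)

Branch on row 1: col 2 → 1; col 6 → 0; col 7 → 1.
Sum: 1 + 0 + 1 = 2.

2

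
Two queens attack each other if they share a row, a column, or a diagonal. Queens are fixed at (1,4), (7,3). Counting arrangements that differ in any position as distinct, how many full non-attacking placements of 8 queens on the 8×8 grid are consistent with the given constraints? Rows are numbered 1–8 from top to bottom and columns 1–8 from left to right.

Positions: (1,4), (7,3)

6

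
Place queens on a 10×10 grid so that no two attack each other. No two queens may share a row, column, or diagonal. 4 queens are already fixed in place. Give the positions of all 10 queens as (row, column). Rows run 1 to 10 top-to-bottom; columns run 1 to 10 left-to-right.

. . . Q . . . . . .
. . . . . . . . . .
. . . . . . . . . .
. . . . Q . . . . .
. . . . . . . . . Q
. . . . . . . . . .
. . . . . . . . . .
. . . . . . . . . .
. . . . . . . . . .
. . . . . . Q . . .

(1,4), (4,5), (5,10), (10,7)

(1,4) (2,2) (3,9) (4,5) (5,10) (6,8) (7,6) (8,3) (9,1) (10,7)

Row 2: attacked by (1,4)→{3,4,5}; (4,5)→{3,5,7}; (5,10)→{7,10}; (10,7)→{7}. Safe: 1, 2, 6, 8, 9. Place at column 2.
Row 3: attacked by (1,4)→{2,4,6}; (2,2)→{1,2,3}; (4,5)→{4,5,6}; (5,10)→{8,10}; (10,7)→{7}. Safe: 9. Place at column 9.
Row 6: attacked by (1,4)→{4,9}; (2,2)→{2,6}; (3,9)→{6,9}; (4,5)→{3,5,7}; (5,10)→{9,10}; (10,7)→{3,7}. Safe: 1, 8. Place at column 8.
Row 7: attacked by (1,4)→{4,10}; (2,2)→{2,7}; (3,9)→{5,9}; (4,5)→{2,5,8}; (5,10)→{8,10}; (6,8)→{7,8,9}; (10,7)→{4,7,10}. Safe: 1, 3, 6. Place at column 6.
Row 8: attacked by (1,4)→{4}; (2,2)→{2,8}; (3,9)→{4,9}; (4,5)→{1,5,9}; (5,10)→{7,10}; (6,8)→{6,8,10}; (7,6)→{5,6,7}; (10,7)→{5,7,9}. Safe: 3. Place at column 3.
Row 9: attacked by (1,4)→{4}; (2,2)→{2,9}; (3,9)→{3,9}; (4,5)→{5,10}; (5,10)→{6,10}; (6,8)→{5,8}; (7,6)→{4,6,8}; (8,3)→{2,3,4}; (10,7)→{6,7,8}. Safe: 1. Place at column 1.
Columns [4, 2, 9, 5, 10, 8, 6, 3, 1, 7], r−c [-3, 0, -6, -1, -5, -2, 1, 5, 8, 3], r+c [5, 4, 12, 9, 15, 14, 13, 11, 10, 17] are all distinct, so no two queens attack.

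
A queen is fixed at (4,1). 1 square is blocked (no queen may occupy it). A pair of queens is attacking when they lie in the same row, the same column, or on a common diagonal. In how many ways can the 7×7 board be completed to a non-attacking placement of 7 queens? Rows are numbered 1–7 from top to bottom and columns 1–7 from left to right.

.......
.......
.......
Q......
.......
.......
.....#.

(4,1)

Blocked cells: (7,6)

Branch on row 1: col 2 → 1; col 3 → 0; col 5 → 0; col 6 → 2; col 7 → 1.
Sum: 1 + 0 + 0 + 2 + 1 = 4.

4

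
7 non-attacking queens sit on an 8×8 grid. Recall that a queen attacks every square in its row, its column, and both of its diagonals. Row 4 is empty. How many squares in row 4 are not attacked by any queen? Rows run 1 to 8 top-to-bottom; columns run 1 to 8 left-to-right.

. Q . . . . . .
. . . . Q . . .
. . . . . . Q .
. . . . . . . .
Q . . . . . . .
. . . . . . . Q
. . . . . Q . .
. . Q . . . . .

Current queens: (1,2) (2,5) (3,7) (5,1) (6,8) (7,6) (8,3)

(1,2) attacks row 4 at column 2 and diagonals 5.
(2,5) attacks row 4 at column 5 and diagonals 3, 7.
(3,7) attacks row 4 at column 7 and diagonals 6, 8.
(5,1) attacks row 4 at column 1 and diagonals 2.
(6,8) attacks row 4 at column 8 and diagonals 6.
(7,6) attacks row 4 at column 6 and diagonals 3.
(8,3) attacks row 4 at column 3 and diagonals 7.
Attacked columns: {1, 2, 3, 5, 6, 7, 8}. Safe: {4}.

1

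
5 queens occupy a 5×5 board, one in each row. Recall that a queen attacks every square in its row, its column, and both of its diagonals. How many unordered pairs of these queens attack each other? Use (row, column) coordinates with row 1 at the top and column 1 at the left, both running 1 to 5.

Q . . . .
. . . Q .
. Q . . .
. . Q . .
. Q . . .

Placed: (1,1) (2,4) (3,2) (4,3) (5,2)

Same column: (3,2)–(5,2) (column 2).
Same diagonal: (3,2)–(4,3) (|3−4| = |2−3| = 1); (4,3)–(5,2) (|4−5| = |3−2| = 1).
Total attacking pairs: 3.

3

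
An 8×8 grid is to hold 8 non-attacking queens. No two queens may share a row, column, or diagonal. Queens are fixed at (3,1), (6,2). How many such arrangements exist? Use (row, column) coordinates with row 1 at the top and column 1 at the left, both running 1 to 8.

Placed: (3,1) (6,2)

8

Branch on row 1: col 4 → 3; col 5 → 1; col 6 → 3; col 8 → 1.
Sum: 3 + 1 + 3 + 1 = 8.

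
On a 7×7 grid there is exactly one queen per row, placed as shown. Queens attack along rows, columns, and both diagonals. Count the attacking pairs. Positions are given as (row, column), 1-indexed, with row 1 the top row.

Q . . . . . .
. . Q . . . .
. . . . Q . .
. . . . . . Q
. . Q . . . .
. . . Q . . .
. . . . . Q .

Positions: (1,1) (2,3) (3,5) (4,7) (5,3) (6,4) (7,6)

3

Same column: (2,3)–(5,3) (column 3).
Same diagonal: (3,5)–(5,3) (|3−5| = |5−3| = 2); (5,3)–(6,4) (|5−6| = |3−4| = 1).
Total attacking pairs: 3.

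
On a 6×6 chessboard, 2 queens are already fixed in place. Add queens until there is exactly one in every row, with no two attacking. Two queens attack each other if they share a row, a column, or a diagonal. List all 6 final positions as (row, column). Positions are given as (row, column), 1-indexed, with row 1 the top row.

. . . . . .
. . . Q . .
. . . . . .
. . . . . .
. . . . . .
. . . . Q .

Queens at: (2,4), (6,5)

Row 1: attacked by (2,4)→{3,4,5}; (6,5)→{5}. Safe: 1, 2, 6. Place at column 2.
Row 3: attacked by (1,2)→{2,4}; (2,4)→{3,4,5}; (6,5)→{2,5}. Safe: 1, 6. Place at column 6.
Row 4: attacked by (1,2)→{2,5}; (2,4)→{2,4,6}; (3,6)→{5,6}; (6,5)→{3,5}. Safe: 1. Place at column 1.
Row 5: attacked by (1,2)→{2,6}; (2,4)→{1,4}; (3,6)→{4,6}; (4,1)→{1,2}; (6,5)→{4,5,6}. Safe: 3. Place at column 3.
Columns [2, 4, 6, 1, 3, 5], r−c [-1, -2, -3, 3, 2, 1], r+c [3, 6, 9, 5, 8, 11] are all distinct, so no two queens attack.

(1,2) (2,4) (3,6) (4,1) (5,3) (6,5)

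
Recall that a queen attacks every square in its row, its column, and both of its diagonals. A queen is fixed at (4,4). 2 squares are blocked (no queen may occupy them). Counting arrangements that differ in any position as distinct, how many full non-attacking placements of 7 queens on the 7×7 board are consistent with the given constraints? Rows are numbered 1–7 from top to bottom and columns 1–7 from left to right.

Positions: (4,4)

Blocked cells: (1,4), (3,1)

6

Branch on row 1: col 2 → 1; col 3 → 2; col 5 → 2; col 6 → 1.
Sum: 1 + 2 + 2 + 1 = 6.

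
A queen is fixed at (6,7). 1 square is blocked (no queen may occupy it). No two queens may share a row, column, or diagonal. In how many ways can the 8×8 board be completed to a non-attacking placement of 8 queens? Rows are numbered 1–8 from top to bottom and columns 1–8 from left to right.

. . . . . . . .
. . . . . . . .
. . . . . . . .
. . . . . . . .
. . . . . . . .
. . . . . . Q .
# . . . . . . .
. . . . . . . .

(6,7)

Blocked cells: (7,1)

Branch on row 1: col 1 → 1; col 3 → 4; col 4 → 3; col 5 → 3; col 6 → 1; col 8 → 1.
Sum: 1 + 4 + 3 + 3 + 1 + 1 = 13.

13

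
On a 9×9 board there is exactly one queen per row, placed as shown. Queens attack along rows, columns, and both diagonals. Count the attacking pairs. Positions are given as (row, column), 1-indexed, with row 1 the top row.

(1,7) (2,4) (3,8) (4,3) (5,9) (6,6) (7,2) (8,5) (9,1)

0

All columns are distinct and no two queens satisfy |Δrow| = |Δcol|, so no pair attacks.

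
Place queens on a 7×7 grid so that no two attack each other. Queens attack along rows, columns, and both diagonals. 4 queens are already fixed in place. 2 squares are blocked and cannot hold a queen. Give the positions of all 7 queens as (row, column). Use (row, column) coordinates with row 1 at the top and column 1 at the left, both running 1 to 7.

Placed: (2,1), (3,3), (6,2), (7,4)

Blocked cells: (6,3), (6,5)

(1,6) (2,1) (3,3) (4,5) (5,7) (6,2) (7,4)

Row 1: attacked by (2,1)→{1,2}; (3,3)→{1,3,5}; (6,2)→{2,7}; (7,4)→{4}. Safe: 6. Place at column 6.
Row 4: attacked by (1,6)→{3,6}; (2,1)→{1,3}; (3,3)→{2,3,4}; (6,2)→{2,4}; (7,4)→{1,4,7}. Safe: 5. Place at column 5.
Row 5: attacked by (1,6)→{2,6}; (2,1)→{1,4}; (3,3)→{1,3,5}; (4,5)→{4,5,6}; (6,2)→{1,2,3}; (7,4)→{2,4,6}. Safe: 7. Place at column 7.
Columns [6, 1, 3, 5, 7, 2, 4], r−c [-5, 1, 0, -1, -2, 4, 3], r+c [7, 3, 6, 9, 12, 8, 11] are all distinct, so no two queens attack.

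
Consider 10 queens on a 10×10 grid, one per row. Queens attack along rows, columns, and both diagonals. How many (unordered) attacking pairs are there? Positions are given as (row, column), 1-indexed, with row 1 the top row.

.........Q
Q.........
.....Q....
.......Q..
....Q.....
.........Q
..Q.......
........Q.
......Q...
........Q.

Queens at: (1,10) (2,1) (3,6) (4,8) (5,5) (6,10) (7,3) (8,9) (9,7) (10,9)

6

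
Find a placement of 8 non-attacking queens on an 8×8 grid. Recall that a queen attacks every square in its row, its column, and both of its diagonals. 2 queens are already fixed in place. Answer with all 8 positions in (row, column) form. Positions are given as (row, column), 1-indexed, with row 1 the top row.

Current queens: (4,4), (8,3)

(1,6) (2,8) (3,2) (4,4) (5,1) (6,7) (7,5) (8,3)

Row 1: attacked by (4,4)→{1,4,7}; (8,3)→{3}. Safe: 2, 5, 6, 8. Place at column 6.
Row 2: attacked by (1,6)→{5,6,7}; (4,4)→{2,4,6}; (8,3)→{3}. Safe: 1, 8. Place at column 8.
Row 3: attacked by (1,6)→{4,6,8}; (2,8)→{7,8}; (4,4)→{3,4,5}; (8,3)→{3,8}. Safe: 1, 2. Place at column 2.
Row 5: attacked by (1,6)→{2,6}; (2,8)→{5,8}; (3,2)→{2,4}; (4,4)→{3,4,5}; (8,3)→{3,6}. Safe: 1, 7. Place at column 1.
Row 6: attacked by (1,6)→{1,6}; (2,8)→{4,8}; (3,2)→{2,5}; (4,4)→{2,4,6}; (5,1)→{1,2}; (8,3)→{1,3,5}. Safe: 7. Place at column 7.
Row 7: attacked by (1,6)→{6}; (2,8)→{3,8}; (3,2)→{2,6}; (4,4)→{1,4,7}; (5,1)→{1,3}; (6,7)→{6,7,8}; (8,3)→{2,3,4}. Safe: 5. Place at column 5.
Columns [6, 8, 2, 4, 1, 7, 5, 3], r−c [-5, -6, 1, 0, 4, -1, 2, 5], r+c [7, 10, 5, 8, 6, 13, 12, 11] are all distinct, so no two queens attack.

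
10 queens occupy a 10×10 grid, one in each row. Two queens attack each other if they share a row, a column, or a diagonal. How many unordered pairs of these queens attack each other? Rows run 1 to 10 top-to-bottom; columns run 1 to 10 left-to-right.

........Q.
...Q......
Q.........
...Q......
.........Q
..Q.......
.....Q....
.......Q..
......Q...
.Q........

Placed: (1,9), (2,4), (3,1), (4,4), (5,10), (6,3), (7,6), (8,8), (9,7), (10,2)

Same column: (2,4)–(4,4) (column 4).
Same diagonal: (3,1)–(9,7) (|3−9| = |1−7| = 6); (4,4)–(8,8) (|4−8| = |4−8| = 4); (8,8)–(9,7) (|8−9| = |8−7| = 1).
Total attacking pairs: 4.

4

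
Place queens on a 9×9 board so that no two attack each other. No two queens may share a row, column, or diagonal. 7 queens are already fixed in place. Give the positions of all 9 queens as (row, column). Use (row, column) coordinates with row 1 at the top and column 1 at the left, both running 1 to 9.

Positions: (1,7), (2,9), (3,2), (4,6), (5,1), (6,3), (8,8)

(1,7) (2,9) (3,2) (4,6) (5,1) (6,3) (7,5) (8,8) (9,4)

Row 7: attacked by (1,7)→{1,7}; (2,9)→{4,9}; (3,2)→{2,6}; (4,6)→{3,6,9}; (5,1)→{1,3}; (6,3)→{2,3,4}; (8,8)→{7,8,9}. Safe: 5. Place at column 5.
Row 9: attacked by (1,7)→{7}; (2,9)→{2,9}; (3,2)→{2,8}; (4,6)→{1,6}; (5,1)→{1,5}; (6,3)→{3,6}; (7,5)→{3,5,7}; (8,8)→{7,8,9}. Safe: 4. Place at column 4.
Columns [7, 9, 2, 6, 1, 3, 5, 8, 4], r−c [-6, -7, 1, -2, 4, 3, 2, 0, 5], r+c [8, 11, 5, 10, 6, 9, 12, 16, 13] are all distinct, so no two queens attack.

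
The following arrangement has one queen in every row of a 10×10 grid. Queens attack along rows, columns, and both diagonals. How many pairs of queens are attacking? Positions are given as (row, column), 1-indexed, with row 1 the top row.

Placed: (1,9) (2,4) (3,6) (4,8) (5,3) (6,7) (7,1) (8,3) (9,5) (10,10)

2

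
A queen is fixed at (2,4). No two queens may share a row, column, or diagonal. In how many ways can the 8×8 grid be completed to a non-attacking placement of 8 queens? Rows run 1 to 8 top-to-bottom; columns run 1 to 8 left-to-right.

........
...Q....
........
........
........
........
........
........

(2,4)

8

Branch on row 1: col 1 → 0; col 2 → 1; col 6 → 4; col 7 → 2; col 8 → 1.
Sum: 0 + 1 + 4 + 2 + 1 = 8.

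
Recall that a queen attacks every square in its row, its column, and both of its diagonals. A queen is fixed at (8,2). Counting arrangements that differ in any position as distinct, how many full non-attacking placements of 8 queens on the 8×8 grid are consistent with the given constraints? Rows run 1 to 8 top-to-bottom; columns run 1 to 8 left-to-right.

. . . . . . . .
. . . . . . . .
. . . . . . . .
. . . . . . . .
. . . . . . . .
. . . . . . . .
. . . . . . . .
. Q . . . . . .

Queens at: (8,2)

8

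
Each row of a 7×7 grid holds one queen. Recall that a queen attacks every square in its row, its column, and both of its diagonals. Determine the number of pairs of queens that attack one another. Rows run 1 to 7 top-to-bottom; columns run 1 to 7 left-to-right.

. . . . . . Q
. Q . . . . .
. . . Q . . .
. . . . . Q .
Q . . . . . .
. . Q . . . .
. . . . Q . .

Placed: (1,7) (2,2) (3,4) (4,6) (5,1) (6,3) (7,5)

All columns are distinct and no two queens satisfy |Δrow| = |Δcol|, so no pair attacks.

0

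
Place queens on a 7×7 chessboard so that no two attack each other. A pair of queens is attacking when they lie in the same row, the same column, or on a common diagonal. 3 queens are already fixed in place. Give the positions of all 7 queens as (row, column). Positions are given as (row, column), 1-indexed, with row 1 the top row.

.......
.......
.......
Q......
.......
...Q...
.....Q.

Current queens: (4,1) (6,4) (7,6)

Row 1: attacked by (4,1)→{1,4}; (6,4)→{4}; (7,6)→{6}. Safe: 2, 3, 5, 7. Place at column 2.
Row 2: attacked by (1,2)→{1,2,3}; (4,1)→{1,3}; (6,4)→{4}; (7,6)→{1,6}. Safe: 5, 7. Place at column 5.
Row 3: attacked by (1,2)→{2,4}; (2,5)→{4,5,6}; (4,1)→{1,2}; (6,4)→{1,4,7}; (7,6)→{2,6}. Safe: 3. Place at column 3.
Row 5: attacked by (1,2)→{2,6}; (2,5)→{2,5}; (3,3)→{1,3,5}; (4,1)→{1,2}; (6,4)→{3,4,5}; (7,6)→{4,6}. Safe: 7. Place at column 7.
Columns [2, 5, 3, 1, 7, 4, 6], r−c [-1, -3, 0, 3, -2, 2, 1], r+c [3, 7, 6, 5, 12, 10, 13] are all distinct, so no two queens attack.

(1,2) (2,5) (3,3) (4,1) (5,7) (6,4) (7,6)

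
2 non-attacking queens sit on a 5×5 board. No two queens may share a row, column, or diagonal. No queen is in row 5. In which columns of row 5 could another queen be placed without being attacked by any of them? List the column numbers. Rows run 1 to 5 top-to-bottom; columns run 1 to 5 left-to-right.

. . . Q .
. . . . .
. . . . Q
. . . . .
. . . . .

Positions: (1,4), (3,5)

columns 1, 2

(1,4) attacks row 5 at column 4.
(3,5) attacks row 5 at column 5 and diagonals 3.
Attacked columns: {3, 4, 5}. Safe: {1, 2}.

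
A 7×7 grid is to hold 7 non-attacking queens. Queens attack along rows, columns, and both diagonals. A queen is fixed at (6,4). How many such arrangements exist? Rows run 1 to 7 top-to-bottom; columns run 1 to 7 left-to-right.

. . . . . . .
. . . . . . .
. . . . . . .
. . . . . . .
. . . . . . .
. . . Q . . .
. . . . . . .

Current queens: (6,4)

6

Branch on row 1: col 1 → 1; col 2 → 1; col 3 → 1; col 5 → 1; col 6 → 1; col 7 → 1.
Sum: 1 + 1 + 1 + 1 + 1 + 1 = 6.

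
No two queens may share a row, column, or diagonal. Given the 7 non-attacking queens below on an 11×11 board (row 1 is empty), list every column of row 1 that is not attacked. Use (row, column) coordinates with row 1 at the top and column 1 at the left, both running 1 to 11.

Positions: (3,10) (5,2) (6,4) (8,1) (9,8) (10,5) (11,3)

columns 7, 11

(3,10) attacks row 1 at column 10 and diagonals 8.
(5,2) attacks row 1 at column 2 and diagonals 6.
(6,4) attacks row 1 at column 4 and diagonals 9.
(8,1) attacks row 1 at column 1 and diagonals 8.
(9,8) attacks row 1 at column 8.
(10,5) attacks row 1 at column 5.
(11,3) attacks row 1 at column 3.
Attacked columns: {1, 2, 3, 4, 5, 6, 8, 9, 10}. Safe: {7, 11}.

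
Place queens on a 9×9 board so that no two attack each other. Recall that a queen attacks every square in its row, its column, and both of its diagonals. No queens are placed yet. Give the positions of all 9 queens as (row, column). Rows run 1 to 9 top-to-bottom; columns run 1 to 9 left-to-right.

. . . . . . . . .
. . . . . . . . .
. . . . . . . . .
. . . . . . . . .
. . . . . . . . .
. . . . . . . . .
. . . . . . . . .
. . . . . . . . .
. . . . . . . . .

(1,5) (2,9) (3,4) (4,6) (5,8) (6,2) (7,7) (8,1) (9,3)

Row 1: Safe: 1, 2, 3, 4, 5, 6, 7, 8, 9. Place at column 5.
Row 2: attacked by (1,5)→{4,5,6}. Safe: 1, 2, 3, 7, 8, 9. Place at column 9.
Row 3: attacked by (1,5)→{3,5,7}; (2,9)→{8,9}. Safe: 1, 2, 4, 6. Place at column 4.
Row 4: attacked by (1,5)→{2,5,8}; (2,9)→{7,9}; (3,4)→{3,4,5}. Safe: 1, 6. Place at column 6.
Row 5: attacked by (1,5)→{1,5,9}; (2,9)→{6,9}; (3,4)→{2,4,6}; (4,6)→{5,6,7}. Safe: 3, 8. Place at column 8.
Row 6: attacked by (1,5)→{5}; (2,9)→{5,9}; (3,4)→{1,4,7}; (4,6)→{4,6,8}; (5,8)→{7,8,9}. Safe: 2, 3. Place at column 2.
Row 7: attacked by (1,5)→{5}; (2,9)→{4,9}; (3,4)→{4,8}; (4,6)→{3,6,9}; (5,8)→{6,8}; (6,2)→{1,2,3}. Safe: 7. Place at column 7.
Row 8: attacked by (1,5)→{5}; (2,9)→{3,9}; (3,4)→{4,9}; (4,6)→{2,6}; (5,8)→{5,8}; (6,2)→{2,4}; (7,7)→{6,7,8}. Safe: 1. Place at column 1.
Row 9: attacked by (1,5)→{5}; (2,9)→{2,9}; (3,4)→{4}; (4,6)→{1,6}; (5,8)→{4,8}; (6,2)→{2,5}; (7,7)→{5,7,9}; (8,1)→{1,2}. Safe: 3. Place at column 3.
Columns [5, 9, 4, 6, 8, 2, 7, 1, 3], r−c [-4, -7, -1, -2, -3, 4, 0, 7, 6], r+c [6, 11, 7, 10, 13, 8, 14, 9, 12] are all distinct, so no two queens attack.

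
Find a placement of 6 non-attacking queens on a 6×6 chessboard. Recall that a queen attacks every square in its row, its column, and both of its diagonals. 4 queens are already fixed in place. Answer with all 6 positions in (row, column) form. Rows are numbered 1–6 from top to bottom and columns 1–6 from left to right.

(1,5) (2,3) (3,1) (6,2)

(1,5) (2,3) (3,1) (4,6) (5,4) (6,2)

Row 4: attacked by (1,5)→{2,5}; (2,3)→{1,3,5}; (3,1)→{1,2}; (6,2)→{2,4}. Safe: 6. Place at column 6.
Row 5: attacked by (1,5)→{1,5}; (2,3)→{3,6}; (3,1)→{1,3}; (4,6)→{5,6}; (6,2)→{1,2,3}. Safe: 4. Place at column 4.
Columns [5, 3, 1, 6, 4, 2], r−c [-4, -1, 2, -2, 1, 4], r+c [6, 5, 4, 10, 9, 8] are all distinct, so no two queens attack.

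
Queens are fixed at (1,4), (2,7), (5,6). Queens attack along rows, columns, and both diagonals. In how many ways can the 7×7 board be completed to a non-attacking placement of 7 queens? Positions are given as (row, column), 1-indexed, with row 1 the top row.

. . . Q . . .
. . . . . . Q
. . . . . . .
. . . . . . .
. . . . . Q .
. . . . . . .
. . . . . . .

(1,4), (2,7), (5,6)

1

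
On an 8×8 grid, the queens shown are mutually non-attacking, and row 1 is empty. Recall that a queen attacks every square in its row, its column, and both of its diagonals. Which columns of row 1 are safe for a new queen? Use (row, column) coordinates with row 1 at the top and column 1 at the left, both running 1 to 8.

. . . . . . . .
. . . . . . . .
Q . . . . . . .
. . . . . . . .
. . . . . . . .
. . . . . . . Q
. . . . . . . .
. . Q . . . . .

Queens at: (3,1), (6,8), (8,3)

(3,1) attacks row 1 at column 1 and diagonals 3.
(6,8) attacks row 1 at column 8 and diagonals 3.
(8,3) attacks row 1 at column 3.
Attacked columns: {1, 3, 8}. Safe: {2, 4, 5, 6, 7}.

columns 2, 4, 5, 6, 7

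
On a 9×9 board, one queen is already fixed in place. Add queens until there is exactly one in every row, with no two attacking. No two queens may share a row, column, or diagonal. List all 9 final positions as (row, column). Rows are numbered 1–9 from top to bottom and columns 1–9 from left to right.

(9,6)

Row 1: attacked by (9,6)→{6}. Safe: 1, 2, 3, 4, 5, 7, 8, 9. Place at column 4.
Row 2: attacked by (1,4)→{3,4,5}; (9,6)→{6}. Safe: 1, 2, 7, 8, 9. Place at column 2.
Row 3: attacked by (1,4)→{2,4,6}; (2,2)→{1,2,3}; (9,6)→{6}. Safe: 5, 7, 8, 9. Place at column 8.
Row 4: attacked by (1,4)→{1,4,7}; (2,2)→{2,4}; (3,8)→{7,8,9}; (9,6)→{1,6}. Safe: 3, 5. Place at column 3.
Row 5: attacked by (1,4)→{4,8}; (2,2)→{2,5}; (3,8)→{6,8}; (4,3)→{2,3,4}; (9,6)→{2,6}. Safe: 1, 7, 9. Place at column 9.
Row 6: attacked by (1,4)→{4,9}; (2,2)→{2,6}; (3,8)→{5,8}; (4,3)→{1,3,5}; (5,9)→{8,9}; (9,6)→{3,6,9}. Safe: 7. Place at column 7.
Row 7: attacked by (1,4)→{4}; (2,2)→{2,7}; (3,8)→{4,8}; (4,3)→{3,6}; (5,9)→{7,9}; (6,7)→{6,7,8}; (9,6)→{4,6,8}. Safe: 1, 5. Place at column 5.
Row 8: attacked by (1,4)→{4}; (2,2)→{2,8}; (3,8)→{3,8}; (4,3)→{3,7}; (5,9)→{6,9}; (6,7)→{5,7,9}; (7,5)→{4,5,6}; (9,6)→{5,6,7}. Safe: 1. Place at column 1.
Columns [4, 2, 8, 3, 9, 7, 5, 1, 6], r−c [-3, 0, -5, 1, -4, -1, 2, 7, 3], r+c [5, 4, 11, 7, 14, 13, 12, 9, 15] are all distinct, so no two queens attack.

(1,4) (2,2) (3,8) (4,3) (5,9) (6,7) (7,5) (8,1) (9,6)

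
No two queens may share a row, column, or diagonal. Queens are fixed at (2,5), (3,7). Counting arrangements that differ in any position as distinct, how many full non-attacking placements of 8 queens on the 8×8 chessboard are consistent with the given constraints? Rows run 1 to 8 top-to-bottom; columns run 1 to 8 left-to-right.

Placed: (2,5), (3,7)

3

Branch on row 1: col 1 → 0; col 2 → 2; col 3 → 1; col 8 → 0.
Sum: 0 + 2 + 1 + 0 = 3.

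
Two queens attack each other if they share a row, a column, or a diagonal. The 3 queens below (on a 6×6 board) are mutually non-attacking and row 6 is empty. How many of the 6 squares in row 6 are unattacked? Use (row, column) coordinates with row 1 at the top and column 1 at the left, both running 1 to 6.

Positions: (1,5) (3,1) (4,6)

2

(1,5) attacks row 6 at column 5.
(3,1) attacks row 6 at column 1 and diagonals 4.
(4,6) attacks row 6 at column 6 and diagonals 4.
Attacked columns: {1, 4, 5, 6}. Safe: {2, 3}.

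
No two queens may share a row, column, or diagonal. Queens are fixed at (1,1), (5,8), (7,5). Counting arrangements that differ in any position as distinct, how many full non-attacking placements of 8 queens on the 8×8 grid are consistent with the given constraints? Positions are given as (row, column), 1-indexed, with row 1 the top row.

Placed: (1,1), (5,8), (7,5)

Branch on row 2: col 3 → 0; col 4 → 0; col 6 → 0; col 7 → 1.
Sum: 0 + 0 + 0 + 1 = 1.

1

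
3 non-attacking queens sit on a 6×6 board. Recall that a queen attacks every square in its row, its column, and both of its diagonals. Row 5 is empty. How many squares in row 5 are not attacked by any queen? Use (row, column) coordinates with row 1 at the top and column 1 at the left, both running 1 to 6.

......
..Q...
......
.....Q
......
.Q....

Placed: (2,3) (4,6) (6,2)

(2,3) attacks row 5 at column 3 and diagonals 6.
(4,6) attacks row 5 at column 6 and diagonals 5.
(6,2) attacks row 5 at column 2 and diagonals 1, 3.
Attacked columns: {1, 2, 3, 5, 6}. Safe: {4}.

1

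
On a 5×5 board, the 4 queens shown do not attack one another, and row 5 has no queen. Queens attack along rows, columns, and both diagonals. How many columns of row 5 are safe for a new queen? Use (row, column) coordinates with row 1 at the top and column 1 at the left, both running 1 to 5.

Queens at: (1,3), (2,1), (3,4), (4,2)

(1,3) attacks row 5 at column 3.
(2,1) attacks row 5 at column 1 and diagonals 4.
(3,4) attacks row 5 at column 4 and diagonals 2.
(4,2) attacks row 5 at column 2 and diagonals 1, 3.
Attacked columns: {1, 2, 3, 4}. Safe: {5}.

1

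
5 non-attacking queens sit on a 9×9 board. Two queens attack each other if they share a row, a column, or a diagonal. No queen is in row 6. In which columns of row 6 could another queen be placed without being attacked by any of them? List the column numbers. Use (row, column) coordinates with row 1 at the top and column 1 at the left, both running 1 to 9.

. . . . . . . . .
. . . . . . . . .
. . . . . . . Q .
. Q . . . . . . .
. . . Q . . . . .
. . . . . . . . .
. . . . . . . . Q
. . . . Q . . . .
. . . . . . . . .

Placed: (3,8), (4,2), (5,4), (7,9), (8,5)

(3,8) attacks row 6 at column 8 and diagonals 5.
(4,2) attacks row 6 at column 2 and diagonals 4.
(5,4) attacks row 6 at column 4 and diagonals 3, 5.
(7,9) attacks row 6 at column 9 and diagonals 8.
(8,5) attacks row 6 at column 5 and diagonals 3, 7.
Attacked columns: {2, 3, 4, 5, 7, 8, 9}. Safe: {1, 6}.

columns 1, 6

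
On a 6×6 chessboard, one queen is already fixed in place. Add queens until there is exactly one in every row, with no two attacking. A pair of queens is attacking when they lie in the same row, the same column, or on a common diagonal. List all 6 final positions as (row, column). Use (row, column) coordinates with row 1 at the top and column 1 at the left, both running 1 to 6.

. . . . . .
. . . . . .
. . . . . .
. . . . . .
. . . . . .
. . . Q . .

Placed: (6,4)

(1,3) (2,6) (3,2) (4,5) (5,1) (6,4)

Row 1: attacked by (6,4)→{4}. Safe: 1, 2, 3, 5, 6. Place at column 3.
Row 2: attacked by (1,3)→{2,3,4}; (6,4)→{4}. Safe: 1, 5, 6. Place at column 6.
Row 3: attacked by (1,3)→{1,3,5}; (2,6)→{5,6}; (6,4)→{1,4}. Safe: 2. Place at column 2.
Row 4: attacked by (1,3)→{3,6}; (2,6)→{4,6}; (3,2)→{1,2,3}; (6,4)→{2,4,6}. Safe: 5. Place at column 5.
Row 5: attacked by (1,3)→{3}; (2,6)→{3,6}; (3,2)→{2,4}; (4,5)→{4,5,6}; (6,4)→{3,4,5}. Safe: 1. Place at column 1.
Columns [3, 6, 2, 5, 1, 4], r−c [-2, -4, 1, -1, 4, 2], r+c [4, 8, 5, 9, 6, 10] are all distinct, so no two queens attack.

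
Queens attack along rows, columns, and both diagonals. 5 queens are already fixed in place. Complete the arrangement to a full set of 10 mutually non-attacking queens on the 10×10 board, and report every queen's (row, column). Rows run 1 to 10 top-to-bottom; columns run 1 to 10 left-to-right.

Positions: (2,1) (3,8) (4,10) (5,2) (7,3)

(1,4) (2,1) (3,8) (4,10) (5,2) (6,6) (7,3) (8,9) (9,7) (10,5)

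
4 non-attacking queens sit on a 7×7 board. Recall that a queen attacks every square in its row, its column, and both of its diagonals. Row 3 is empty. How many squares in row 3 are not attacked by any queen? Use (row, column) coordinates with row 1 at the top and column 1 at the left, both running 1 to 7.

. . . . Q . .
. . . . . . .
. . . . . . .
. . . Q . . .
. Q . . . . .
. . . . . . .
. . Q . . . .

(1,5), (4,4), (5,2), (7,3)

2

(1,5) attacks row 3 at column 5 and diagonals 3, 7.
(4,4) attacks row 3 at column 4 and diagonals 3, 5.
(5,2) attacks row 3 at column 2 and diagonals 4.
(7,3) attacks row 3 at column 3 and diagonals 7.
Attacked columns: {2, 3, 4, 5, 7}. Safe: {1, 6}.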